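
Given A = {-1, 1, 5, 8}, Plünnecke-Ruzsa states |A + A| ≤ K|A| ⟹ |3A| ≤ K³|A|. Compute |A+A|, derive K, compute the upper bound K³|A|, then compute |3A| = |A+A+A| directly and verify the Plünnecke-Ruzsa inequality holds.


|A| = 4.
Step 1: Compute A + A by enumerating all 16 pairs.
A + A = {-2, 0, 2, 4, 6, 7, 9, 10, 13, 16}, so |A + A| = 10.
Step 2: Doubling constant K = |A + A|/|A| = 10/4 = 10/4 ≈ 2.5000.
Step 3: Plünnecke-Ruzsa gives |3A| ≤ K³·|A| = (2.5000)³ · 4 ≈ 62.5000.
Step 4: Compute 3A = A + A + A directly by enumerating all triples (a,b,c) ∈ A³; |3A| = 18.
Step 5: Check 18 ≤ 62.5000? Yes ✓.

K = 10/4, Plünnecke-Ruzsa bound K³|A| ≈ 62.5000, |3A| = 18, inequality holds.


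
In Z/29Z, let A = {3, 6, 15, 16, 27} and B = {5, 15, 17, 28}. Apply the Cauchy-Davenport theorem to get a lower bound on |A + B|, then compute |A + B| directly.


Cauchy-Davenport: |A + B| ≥ min(p, |A| + |B| - 1) for A, B nonempty in Z/pZ.
|A| = 5, |B| = 4, p = 29.
CD lower bound = min(29, 5 + 4 - 1) = min(29, 8) = 8.
Compute A + B mod 29 directly:
a = 3: 3+5=8, 3+15=18, 3+17=20, 3+28=2
a = 6: 6+5=11, 6+15=21, 6+17=23, 6+28=5
a = 15: 15+5=20, 15+15=1, 15+17=3, 15+28=14
a = 16: 16+5=21, 16+15=2, 16+17=4, 16+28=15
a = 27: 27+5=3, 27+15=13, 27+17=15, 27+28=26
A + B = {1, 2, 3, 4, 5, 8, 11, 13, 14, 15, 18, 20, 21, 23, 26}, so |A + B| = 15.
Verify: 15 ≥ 8? Yes ✓.

CD lower bound = 8, actual |A + B| = 15.


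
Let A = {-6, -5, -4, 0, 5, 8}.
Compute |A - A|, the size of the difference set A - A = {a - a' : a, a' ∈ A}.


A - A = {a - a' : a, a' ∈ A}; |A| = 6.
Bounds: 2|A|-1 ≤ |A - A| ≤ |A|² - |A| + 1, i.e. 11 ≤ |A - A| ≤ 31.
Note: 0 ∈ A - A always (from a - a). The set is symmetric: if d ∈ A - A then -d ∈ A - A.
Enumerate nonzero differences d = a - a' with a > a' (then include -d):
Positive differences: {1, 2, 3, 4, 5, 6, 8, 9, 10, 11, 12, 13, 14}
Full difference set: {0} ∪ (positive diffs) ∪ (negative diffs).
|A - A| = 1 + 2·13 = 27 (matches direct enumeration: 27).

|A - A| = 27


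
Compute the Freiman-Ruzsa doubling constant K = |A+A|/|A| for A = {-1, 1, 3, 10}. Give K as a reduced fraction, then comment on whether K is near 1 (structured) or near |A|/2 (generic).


|A| = 4.
Compute A + A by enumerating all 16 pairs.
A + A = {-2, 0, 2, 4, 6, 9, 11, 13, 20}, so |A + A| = 9.
K = |A + A| / |A| = 9/4 (already in lowest terms) ≈ 2.2500.
Reference: AP of size 4 gives K = 7/4 ≈ 1.7500; a fully generic set of size 4 gives K ≈ 2.5000.

|A| = 4, |A + A| = 9, K = 9/4.


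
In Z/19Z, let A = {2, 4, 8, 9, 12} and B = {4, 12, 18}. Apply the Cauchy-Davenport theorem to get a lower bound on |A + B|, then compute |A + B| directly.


Cauchy-Davenport: |A + B| ≥ min(p, |A| + |B| - 1) for A, B nonempty in Z/pZ.
|A| = 5, |B| = 3, p = 19.
CD lower bound = min(19, 5 + 3 - 1) = min(19, 7) = 7.
Compute A + B mod 19 directly:
a = 2: 2+4=6, 2+12=14, 2+18=1
a = 4: 4+4=8, 4+12=16, 4+18=3
a = 8: 8+4=12, 8+12=1, 8+18=7
a = 9: 9+4=13, 9+12=2, 9+18=8
a = 12: 12+4=16, 12+12=5, 12+18=11
A + B = {1, 2, 3, 5, 6, 7, 8, 11, 12, 13, 14, 16}, so |A + B| = 12.
Verify: 12 ≥ 7? Yes ✓.

CD lower bound = 7, actual |A + B| = 12.


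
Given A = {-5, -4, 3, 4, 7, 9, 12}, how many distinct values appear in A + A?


A + A = {a + a' : a, a' ∈ A}; |A| = 7.
General bounds: 2|A| - 1 ≤ |A + A| ≤ |A|(|A|+1)/2, i.e. 13 ≤ |A + A| ≤ 28.
Lower bound 2|A|-1 is attained iff A is an arithmetic progression.
Enumerate sums a + a' for a ≤ a' (symmetric, so this suffices):
a = -5: -5+-5=-10, -5+-4=-9, -5+3=-2, -5+4=-1, -5+7=2, -5+9=4, -5+12=7
a = -4: -4+-4=-8, -4+3=-1, -4+4=0, -4+7=3, -4+9=5, -4+12=8
a = 3: 3+3=6, 3+4=7, 3+7=10, 3+9=12, 3+12=15
a = 4: 4+4=8, 4+7=11, 4+9=13, 4+12=16
a = 7: 7+7=14, 7+9=16, 7+12=19
a = 9: 9+9=18, 9+12=21
a = 12: 12+12=24
Distinct sums: {-10, -9, -8, -2, -1, 0, 2, 3, 4, 5, 6, 7, 8, 10, 11, 12, 13, 14, 15, 16, 18, 19, 21, 24}
|A + A| = 24

|A + A| = 24


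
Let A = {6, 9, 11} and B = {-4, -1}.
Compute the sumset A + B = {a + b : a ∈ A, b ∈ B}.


A + B = {a + b : a ∈ A, b ∈ B}.
Enumerate all |A|·|B| = 3·2 = 6 pairs (a, b) and collect distinct sums.
a = 6: 6+-4=2, 6+-1=5
a = 9: 9+-4=5, 9+-1=8
a = 11: 11+-4=7, 11+-1=10
Collecting distinct sums: A + B = {2, 5, 7, 8, 10}
|A + B| = 5

A + B = {2, 5, 7, 8, 10}


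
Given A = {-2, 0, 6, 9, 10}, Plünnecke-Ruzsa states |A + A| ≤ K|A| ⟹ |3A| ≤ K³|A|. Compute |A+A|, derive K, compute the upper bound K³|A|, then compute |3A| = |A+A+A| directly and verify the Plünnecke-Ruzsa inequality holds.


|A| = 5.
Step 1: Compute A + A by enumerating all 25 pairs.
A + A = {-4, -2, 0, 4, 6, 7, 8, 9, 10, 12, 15, 16, 18, 19, 20}, so |A + A| = 15.
Step 2: Doubling constant K = |A + A|/|A| = 15/5 = 15/5 ≈ 3.0000.
Step 3: Plünnecke-Ruzsa gives |3A| ≤ K³·|A| = (3.0000)³ · 5 ≈ 135.0000.
Step 4: Compute 3A = A + A + A directly by enumerating all triples (a,b,c) ∈ A³; |3A| = 30.
Step 5: Check 30 ≤ 135.0000? Yes ✓.

K = 15/5, Plünnecke-Ruzsa bound K³|A| ≈ 135.0000, |3A| = 30, inequality holds.


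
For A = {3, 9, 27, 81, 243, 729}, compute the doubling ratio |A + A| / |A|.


|A| = 6.
Compute A + A by enumerating all 36 pairs.
A + A = {6, 12, 18, 30, 36, 54, 84, 90, 108, 162, 246, 252, 270, 324, 486, 732, 738, 756, 810, 972, 1458}, so |A + A| = 21.
K = |A + A| / |A| = 21/6 = 7/2 ≈ 3.5000.
Reference: AP of size 6 gives K = 11/6 ≈ 1.8333; a fully generic set of size 6 gives K ≈ 3.5000.

|A| = 6, |A + A| = 21, K = 21/6 = 7/2.


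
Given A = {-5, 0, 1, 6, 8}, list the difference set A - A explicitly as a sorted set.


A - A = {a - a' : a, a' ∈ A}.
Compute a - a' for each ordered pair (a, a'):
a = -5: -5--5=0, -5-0=-5, -5-1=-6, -5-6=-11, -5-8=-13
a = 0: 0--5=5, 0-0=0, 0-1=-1, 0-6=-6, 0-8=-8
a = 1: 1--5=6, 1-0=1, 1-1=0, 1-6=-5, 1-8=-7
a = 6: 6--5=11, 6-0=6, 6-1=5, 6-6=0, 6-8=-2
a = 8: 8--5=13, 8-0=8, 8-1=7, 8-6=2, 8-8=0
Collecting distinct values (and noting 0 appears from a-a):
A - A = {-13, -11, -8, -7, -6, -5, -2, -1, 0, 1, 2, 5, 6, 7, 8, 11, 13}
|A - A| = 17

A - A = {-13, -11, -8, -7, -6, -5, -2, -1, 0, 1, 2, 5, 6, 7, 8, 11, 13}


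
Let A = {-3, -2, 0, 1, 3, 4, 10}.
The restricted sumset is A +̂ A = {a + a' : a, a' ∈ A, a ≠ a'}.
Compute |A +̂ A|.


Restricted sumset: A +̂ A = {a + a' : a ∈ A, a' ∈ A, a ≠ a'}.
Equivalently, take A + A and drop any sum 2a that is achievable ONLY as a + a for a ∈ A (i.e. sums representable only with equal summands).
Enumerate pairs (a, a') with a < a' (symmetric, so each unordered pair gives one sum; this covers all a ≠ a'):
  -3 + -2 = -5
  -3 + 0 = -3
  -3 + 1 = -2
  -3 + 3 = 0
  -3 + 4 = 1
  -3 + 10 = 7
  -2 + 0 = -2
  -2 + 1 = -1
  -2 + 3 = 1
  -2 + 4 = 2
  -2 + 10 = 8
  0 + 1 = 1
  0 + 3 = 3
  0 + 4 = 4
  0 + 10 = 10
  1 + 3 = 4
  1 + 4 = 5
  1 + 10 = 11
  3 + 4 = 7
  3 + 10 = 13
  4 + 10 = 14
Collected distinct sums: {-5, -3, -2, -1, 0, 1, 2, 3, 4, 5, 7, 8, 10, 11, 13, 14}
|A +̂ A| = 16
(Reference bound: |A +̂ A| ≥ 2|A| - 3 for |A| ≥ 2, with |A| = 7 giving ≥ 11.)

|A +̂ A| = 16


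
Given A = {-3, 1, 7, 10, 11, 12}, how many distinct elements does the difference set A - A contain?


A - A = {a - a' : a, a' ∈ A}; |A| = 6.
Bounds: 2|A|-1 ≤ |A - A| ≤ |A|² - |A| + 1, i.e. 11 ≤ |A - A| ≤ 31.
Note: 0 ∈ A - A always (from a - a). The set is symmetric: if d ∈ A - A then -d ∈ A - A.
Enumerate nonzero differences d = a - a' with a > a' (then include -d):
Positive differences: {1, 2, 3, 4, 5, 6, 9, 10, 11, 13, 14, 15}
Full difference set: {0} ∪ (positive diffs) ∪ (negative diffs).
|A - A| = 1 + 2·12 = 25 (matches direct enumeration: 25).

|A - A| = 25


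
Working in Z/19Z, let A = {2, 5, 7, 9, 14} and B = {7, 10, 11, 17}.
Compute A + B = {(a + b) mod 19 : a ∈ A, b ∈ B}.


Work in Z/19Z: reduce every sum a + b modulo 19.
Enumerate all 20 pairs:
a = 2: 2+7=9, 2+10=12, 2+11=13, 2+17=0
a = 5: 5+7=12, 5+10=15, 5+11=16, 5+17=3
a = 7: 7+7=14, 7+10=17, 7+11=18, 7+17=5
a = 9: 9+7=16, 9+10=0, 9+11=1, 9+17=7
a = 14: 14+7=2, 14+10=5, 14+11=6, 14+17=12
Distinct residues collected: {0, 1, 2, 3, 5, 6, 7, 9, 12, 13, 14, 15, 16, 17, 18}
|A + B| = 15 (out of 19 total residues).

A + B = {0, 1, 2, 3, 5, 6, 7, 9, 12, 13, 14, 15, 16, 17, 18}


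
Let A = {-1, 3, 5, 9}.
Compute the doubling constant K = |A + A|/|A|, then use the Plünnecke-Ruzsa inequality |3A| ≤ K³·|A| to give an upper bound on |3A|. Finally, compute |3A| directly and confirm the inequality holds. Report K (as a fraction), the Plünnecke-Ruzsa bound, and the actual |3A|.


|A| = 4.
Step 1: Compute A + A by enumerating all 16 pairs.
A + A = {-2, 2, 4, 6, 8, 10, 12, 14, 18}, so |A + A| = 9.
Step 2: Doubling constant K = |A + A|/|A| = 9/4 = 9/4 ≈ 2.2500.
Step 3: Plünnecke-Ruzsa gives |3A| ≤ K³·|A| = (2.2500)³ · 4 ≈ 45.5625.
Step 4: Compute 3A = A + A + A directly by enumerating all triples (a,b,c) ∈ A³; |3A| = 14.
Step 5: Check 14 ≤ 45.5625? Yes ✓.

K = 9/4, Plünnecke-Ruzsa bound K³|A| ≈ 45.5625, |3A| = 14, inequality holds.


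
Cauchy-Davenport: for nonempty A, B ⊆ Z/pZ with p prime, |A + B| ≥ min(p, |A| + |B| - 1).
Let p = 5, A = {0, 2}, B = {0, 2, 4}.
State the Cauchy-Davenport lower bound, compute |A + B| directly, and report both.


Cauchy-Davenport: |A + B| ≥ min(p, |A| + |B| - 1) for A, B nonempty in Z/pZ.
|A| = 2, |B| = 3, p = 5.
CD lower bound = min(5, 2 + 3 - 1) = min(5, 4) = 4.
Compute A + B mod 5 directly:
a = 0: 0+0=0, 0+2=2, 0+4=4
a = 2: 2+0=2, 2+2=4, 2+4=1
A + B = {0, 1, 2, 4}, so |A + B| = 4.
Verify: 4 ≥ 4? Yes ✓.

CD lower bound = 4, actual |A + B| = 4.


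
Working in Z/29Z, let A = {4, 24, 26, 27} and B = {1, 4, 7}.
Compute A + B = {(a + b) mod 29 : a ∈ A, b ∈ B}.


Work in Z/29Z: reduce every sum a + b modulo 29.
Enumerate all 12 pairs:
a = 4: 4+1=5, 4+4=8, 4+7=11
a = 24: 24+1=25, 24+4=28, 24+7=2
a = 26: 26+1=27, 26+4=1, 26+7=4
a = 27: 27+1=28, 27+4=2, 27+7=5
Distinct residues collected: {1, 2, 4, 5, 8, 11, 25, 27, 28}
|A + B| = 9 (out of 29 total residues).

A + B = {1, 2, 4, 5, 8, 11, 25, 27, 28}


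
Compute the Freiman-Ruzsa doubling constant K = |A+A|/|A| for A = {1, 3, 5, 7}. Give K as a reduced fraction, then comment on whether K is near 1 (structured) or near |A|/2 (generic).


|A| = 4.
Compute A + A by enumerating all 16 pairs.
A + A = {2, 4, 6, 8, 10, 12, 14}, so |A + A| = 7.
K = |A + A| / |A| = 7/4 (already in lowest terms) ≈ 1.7500.
Reference: AP of size 4 gives K = 7/4 ≈ 1.7500; a fully generic set of size 4 gives K ≈ 2.5000.

|A| = 4, |A + A| = 7, K = 7/4.


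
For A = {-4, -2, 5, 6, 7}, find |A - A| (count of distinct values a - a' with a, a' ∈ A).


A - A = {a - a' : a, a' ∈ A}; |A| = 5.
Bounds: 2|A|-1 ≤ |A - A| ≤ |A|² - |A| + 1, i.e. 9 ≤ |A - A| ≤ 21.
Note: 0 ∈ A - A always (from a - a). The set is symmetric: if d ∈ A - A then -d ∈ A - A.
Enumerate nonzero differences d = a - a' with a > a' (then include -d):
Positive differences: {1, 2, 7, 8, 9, 10, 11}
Full difference set: {0} ∪ (positive diffs) ∪ (negative diffs).
|A - A| = 1 + 2·7 = 15 (matches direct enumeration: 15).

|A - A| = 15


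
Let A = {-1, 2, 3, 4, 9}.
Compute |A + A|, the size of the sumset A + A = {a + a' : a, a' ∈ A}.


A + A = {a + a' : a, a' ∈ A}; |A| = 5.
General bounds: 2|A| - 1 ≤ |A + A| ≤ |A|(|A|+1)/2, i.e. 9 ≤ |A + A| ≤ 15.
Lower bound 2|A|-1 is attained iff A is an arithmetic progression.
Enumerate sums a + a' for a ≤ a' (symmetric, so this suffices):
a = -1: -1+-1=-2, -1+2=1, -1+3=2, -1+4=3, -1+9=8
a = 2: 2+2=4, 2+3=5, 2+4=6, 2+9=11
a = 3: 3+3=6, 3+4=7, 3+9=12
a = 4: 4+4=8, 4+9=13
a = 9: 9+9=18
Distinct sums: {-2, 1, 2, 3, 4, 5, 6, 7, 8, 11, 12, 13, 18}
|A + A| = 13

|A + A| = 13


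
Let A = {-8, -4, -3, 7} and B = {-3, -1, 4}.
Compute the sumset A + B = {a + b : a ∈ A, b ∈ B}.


A + B = {a + b : a ∈ A, b ∈ B}.
Enumerate all |A|·|B| = 4·3 = 12 pairs (a, b) and collect distinct sums.
a = -8: -8+-3=-11, -8+-1=-9, -8+4=-4
a = -4: -4+-3=-7, -4+-1=-5, -4+4=0
a = -3: -3+-3=-6, -3+-1=-4, -3+4=1
a = 7: 7+-3=4, 7+-1=6, 7+4=11
Collecting distinct sums: A + B = {-11, -9, -7, -6, -5, -4, 0, 1, 4, 6, 11}
|A + B| = 11

A + B = {-11, -9, -7, -6, -5, -4, 0, 1, 4, 6, 11}


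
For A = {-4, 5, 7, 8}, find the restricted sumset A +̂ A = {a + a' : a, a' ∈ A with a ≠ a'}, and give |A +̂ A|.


Restricted sumset: A +̂ A = {a + a' : a ∈ A, a' ∈ A, a ≠ a'}.
Equivalently, take A + A and drop any sum 2a that is achievable ONLY as a + a for a ∈ A (i.e. sums representable only with equal summands).
Enumerate pairs (a, a') with a < a' (symmetric, so each unordered pair gives one sum; this covers all a ≠ a'):
  -4 + 5 = 1
  -4 + 7 = 3
  -4 + 8 = 4
  5 + 7 = 12
  5 + 8 = 13
  7 + 8 = 15
Collected distinct sums: {1, 3, 4, 12, 13, 15}
|A +̂ A| = 6
(Reference bound: |A +̂ A| ≥ 2|A| - 3 for |A| ≥ 2, with |A| = 4 giving ≥ 5.)

|A +̂ A| = 6


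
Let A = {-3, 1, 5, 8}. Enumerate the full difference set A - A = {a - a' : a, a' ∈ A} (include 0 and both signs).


A - A = {a - a' : a, a' ∈ A}.
Compute a - a' for each ordered pair (a, a'):
a = -3: -3--3=0, -3-1=-4, -3-5=-8, -3-8=-11
a = 1: 1--3=4, 1-1=0, 1-5=-4, 1-8=-7
a = 5: 5--3=8, 5-1=4, 5-5=0, 5-8=-3
a = 8: 8--3=11, 8-1=7, 8-5=3, 8-8=0
Collecting distinct values (and noting 0 appears from a-a):
A - A = {-11, -8, -7, -4, -3, 0, 3, 4, 7, 8, 11}
|A - A| = 11

A - A = {-11, -8, -7, -4, -3, 0, 3, 4, 7, 8, 11}


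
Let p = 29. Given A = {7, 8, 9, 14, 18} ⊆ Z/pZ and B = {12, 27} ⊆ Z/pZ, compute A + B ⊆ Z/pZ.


Work in Z/29Z: reduce every sum a + b modulo 29.
Enumerate all 10 pairs:
a = 7: 7+12=19, 7+27=5
a = 8: 8+12=20, 8+27=6
a = 9: 9+12=21, 9+27=7
a = 14: 14+12=26, 14+27=12
a = 18: 18+12=1, 18+27=16
Distinct residues collected: {1, 5, 6, 7, 12, 16, 19, 20, 21, 26}
|A + B| = 10 (out of 29 total residues).

A + B = {1, 5, 6, 7, 12, 16, 19, 20, 21, 26}


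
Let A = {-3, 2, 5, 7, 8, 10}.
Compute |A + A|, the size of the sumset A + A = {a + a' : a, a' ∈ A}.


A + A = {a + a' : a, a' ∈ A}; |A| = 6.
General bounds: 2|A| - 1 ≤ |A + A| ≤ |A|(|A|+1)/2, i.e. 11 ≤ |A + A| ≤ 21.
Lower bound 2|A|-1 is attained iff A is an arithmetic progression.
Enumerate sums a + a' for a ≤ a' (symmetric, so this suffices):
a = -3: -3+-3=-6, -3+2=-1, -3+5=2, -3+7=4, -3+8=5, -3+10=7
a = 2: 2+2=4, 2+5=7, 2+7=9, 2+8=10, 2+10=12
a = 5: 5+5=10, 5+7=12, 5+8=13, 5+10=15
a = 7: 7+7=14, 7+8=15, 7+10=17
a = 8: 8+8=16, 8+10=18
a = 10: 10+10=20
Distinct sums: {-6, -1, 2, 4, 5, 7, 9, 10, 12, 13, 14, 15, 16, 17, 18, 20}
|A + A| = 16

|A + A| = 16


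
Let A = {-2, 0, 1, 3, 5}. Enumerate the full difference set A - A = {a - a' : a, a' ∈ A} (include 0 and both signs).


A - A = {a - a' : a, a' ∈ A}.
Compute a - a' for each ordered pair (a, a'):
a = -2: -2--2=0, -2-0=-2, -2-1=-3, -2-3=-5, -2-5=-7
a = 0: 0--2=2, 0-0=0, 0-1=-1, 0-3=-3, 0-5=-5
a = 1: 1--2=3, 1-0=1, 1-1=0, 1-3=-2, 1-5=-4
a = 3: 3--2=5, 3-0=3, 3-1=2, 3-3=0, 3-5=-2
a = 5: 5--2=7, 5-0=5, 5-1=4, 5-3=2, 5-5=0
Collecting distinct values (and noting 0 appears from a-a):
A - A = {-7, -5, -4, -3, -2, -1, 0, 1, 2, 3, 4, 5, 7}
|A - A| = 13

A - A = {-7, -5, -4, -3, -2, -1, 0, 1, 2, 3, 4, 5, 7}


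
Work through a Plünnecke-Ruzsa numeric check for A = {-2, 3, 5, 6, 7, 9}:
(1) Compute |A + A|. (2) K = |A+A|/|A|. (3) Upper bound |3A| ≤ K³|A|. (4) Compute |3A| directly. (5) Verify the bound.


|A| = 6.
Step 1: Compute A + A by enumerating all 36 pairs.
A + A = {-4, 1, 3, 4, 5, 6, 7, 8, 9, 10, 11, 12, 13, 14, 15, 16, 18}, so |A + A| = 17.
Step 2: Doubling constant K = |A + A|/|A| = 17/6 = 17/6 ≈ 2.8333.
Step 3: Plünnecke-Ruzsa gives |3A| ≤ K³·|A| = (2.8333)³ · 6 ≈ 136.4722.
Step 4: Compute 3A = A + A + A directly by enumerating all triples (a,b,c) ∈ A³; |3A| = 28.
Step 5: Check 28 ≤ 136.4722? Yes ✓.

K = 17/6, Plünnecke-Ruzsa bound K³|A| ≈ 136.4722, |3A| = 28, inequality holds.


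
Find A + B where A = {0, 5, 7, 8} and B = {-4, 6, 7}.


A + B = {a + b : a ∈ A, b ∈ B}.
Enumerate all |A|·|B| = 4·3 = 12 pairs (a, b) and collect distinct sums.
a = 0: 0+-4=-4, 0+6=6, 0+7=7
a = 5: 5+-4=1, 5+6=11, 5+7=12
a = 7: 7+-4=3, 7+6=13, 7+7=14
a = 8: 8+-4=4, 8+6=14, 8+7=15
Collecting distinct sums: A + B = {-4, 1, 3, 4, 6, 7, 11, 12, 13, 14, 15}
|A + B| = 11

A + B = {-4, 1, 3, 4, 6, 7, 11, 12, 13, 14, 15}


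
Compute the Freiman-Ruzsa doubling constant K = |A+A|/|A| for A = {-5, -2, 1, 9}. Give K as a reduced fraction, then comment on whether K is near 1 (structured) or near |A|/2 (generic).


|A| = 4.
Compute A + A by enumerating all 16 pairs.
A + A = {-10, -7, -4, -1, 2, 4, 7, 10, 18}, so |A + A| = 9.
K = |A + A| / |A| = 9/4 (already in lowest terms) ≈ 2.2500.
Reference: AP of size 4 gives K = 7/4 ≈ 1.7500; a fully generic set of size 4 gives K ≈ 2.5000.

|A| = 4, |A + A| = 9, K = 9/4.


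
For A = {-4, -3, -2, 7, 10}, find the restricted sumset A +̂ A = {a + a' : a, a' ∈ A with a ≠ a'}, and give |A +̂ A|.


Restricted sumset: A +̂ A = {a + a' : a ∈ A, a' ∈ A, a ≠ a'}.
Equivalently, take A + A and drop any sum 2a that is achievable ONLY as a + a for a ∈ A (i.e. sums representable only with equal summands).
Enumerate pairs (a, a') with a < a' (symmetric, so each unordered pair gives one sum; this covers all a ≠ a'):
  -4 + -3 = -7
  -4 + -2 = -6
  -4 + 7 = 3
  -4 + 10 = 6
  -3 + -2 = -5
  -3 + 7 = 4
  -3 + 10 = 7
  -2 + 7 = 5
  -2 + 10 = 8
  7 + 10 = 17
Collected distinct sums: {-7, -6, -5, 3, 4, 5, 6, 7, 8, 17}
|A +̂ A| = 10
(Reference bound: |A +̂ A| ≥ 2|A| - 3 for |A| ≥ 2, with |A| = 5 giving ≥ 7.)

|A +̂ A| = 10


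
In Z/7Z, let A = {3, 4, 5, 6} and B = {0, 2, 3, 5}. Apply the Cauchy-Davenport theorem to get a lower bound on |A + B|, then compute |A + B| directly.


Cauchy-Davenport: |A + B| ≥ min(p, |A| + |B| - 1) for A, B nonempty in Z/pZ.
|A| = 4, |B| = 4, p = 7.
CD lower bound = min(7, 4 + 4 - 1) = min(7, 7) = 7.
Compute A + B mod 7 directly:
a = 3: 3+0=3, 3+2=5, 3+3=6, 3+5=1
a = 4: 4+0=4, 4+2=6, 4+3=0, 4+5=2
a = 5: 5+0=5, 5+2=0, 5+3=1, 5+5=3
a = 6: 6+0=6, 6+2=1, 6+3=2, 6+5=4
A + B = {0, 1, 2, 3, 4, 5, 6}, so |A + B| = 7.
Verify: 7 ≥ 7? Yes ✓.

CD lower bound = 7, actual |A + B| = 7.


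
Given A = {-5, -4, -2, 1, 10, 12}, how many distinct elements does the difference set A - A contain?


A - A = {a - a' : a, a' ∈ A}; |A| = 6.
Bounds: 2|A|-1 ≤ |A - A| ≤ |A|² - |A| + 1, i.e. 11 ≤ |A - A| ≤ 31.
Note: 0 ∈ A - A always (from a - a). The set is symmetric: if d ∈ A - A then -d ∈ A - A.
Enumerate nonzero differences d = a - a' with a > a' (then include -d):
Positive differences: {1, 2, 3, 5, 6, 9, 11, 12, 14, 15, 16, 17}
Full difference set: {0} ∪ (positive diffs) ∪ (negative diffs).
|A - A| = 1 + 2·12 = 25 (matches direct enumeration: 25).

|A - A| = 25


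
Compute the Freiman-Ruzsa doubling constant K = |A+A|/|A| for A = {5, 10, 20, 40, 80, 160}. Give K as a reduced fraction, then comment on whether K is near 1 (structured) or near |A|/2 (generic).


|A| = 6.
Compute A + A by enumerating all 36 pairs.
A + A = {10, 15, 20, 25, 30, 40, 45, 50, 60, 80, 85, 90, 100, 120, 160, 165, 170, 180, 200, 240, 320}, so |A + A| = 21.
K = |A + A| / |A| = 21/6 = 7/2 ≈ 3.5000.
Reference: AP of size 6 gives K = 11/6 ≈ 1.8333; a fully generic set of size 6 gives K ≈ 3.5000.

|A| = 6, |A + A| = 21, K = 21/6 = 7/2.


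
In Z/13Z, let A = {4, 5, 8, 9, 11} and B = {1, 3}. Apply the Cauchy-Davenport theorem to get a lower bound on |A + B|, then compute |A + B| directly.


Cauchy-Davenport: |A + B| ≥ min(p, |A| + |B| - 1) for A, B nonempty in Z/pZ.
|A| = 5, |B| = 2, p = 13.
CD lower bound = min(13, 5 + 2 - 1) = min(13, 6) = 6.
Compute A + B mod 13 directly:
a = 4: 4+1=5, 4+3=7
a = 5: 5+1=6, 5+3=8
a = 8: 8+1=9, 8+3=11
a = 9: 9+1=10, 9+3=12
a = 11: 11+1=12, 11+3=1
A + B = {1, 5, 6, 7, 8, 9, 10, 11, 12}, so |A + B| = 9.
Verify: 9 ≥ 6? Yes ✓.

CD lower bound = 6, actual |A + B| = 9.


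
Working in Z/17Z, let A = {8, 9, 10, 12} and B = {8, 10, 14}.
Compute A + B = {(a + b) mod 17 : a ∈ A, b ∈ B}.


Work in Z/17Z: reduce every sum a + b modulo 17.
Enumerate all 12 pairs:
a = 8: 8+8=16, 8+10=1, 8+14=5
a = 9: 9+8=0, 9+10=2, 9+14=6
a = 10: 10+8=1, 10+10=3, 10+14=7
a = 12: 12+8=3, 12+10=5, 12+14=9
Distinct residues collected: {0, 1, 2, 3, 5, 6, 7, 9, 16}
|A + B| = 9 (out of 17 total residues).

A + B = {0, 1, 2, 3, 5, 6, 7, 9, 16}


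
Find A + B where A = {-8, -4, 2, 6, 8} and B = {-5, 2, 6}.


A + B = {a + b : a ∈ A, b ∈ B}.
Enumerate all |A|·|B| = 5·3 = 15 pairs (a, b) and collect distinct sums.
a = -8: -8+-5=-13, -8+2=-6, -8+6=-2
a = -4: -4+-5=-9, -4+2=-2, -4+6=2
a = 2: 2+-5=-3, 2+2=4, 2+6=8
a = 6: 6+-5=1, 6+2=8, 6+6=12
a = 8: 8+-5=3, 8+2=10, 8+6=14
Collecting distinct sums: A + B = {-13, -9, -6, -3, -2, 1, 2, 3, 4, 8, 10, 12, 14}
|A + B| = 13

A + B = {-13, -9, -6, -3, -2, 1, 2, 3, 4, 8, 10, 12, 14}


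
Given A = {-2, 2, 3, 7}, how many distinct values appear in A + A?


A + A = {a + a' : a, a' ∈ A}; |A| = 4.
General bounds: 2|A| - 1 ≤ |A + A| ≤ |A|(|A|+1)/2, i.e. 7 ≤ |A + A| ≤ 10.
Lower bound 2|A|-1 is attained iff A is an arithmetic progression.
Enumerate sums a + a' for a ≤ a' (symmetric, so this suffices):
a = -2: -2+-2=-4, -2+2=0, -2+3=1, -2+7=5
a = 2: 2+2=4, 2+3=5, 2+7=9
a = 3: 3+3=6, 3+7=10
a = 7: 7+7=14
Distinct sums: {-4, 0, 1, 4, 5, 6, 9, 10, 14}
|A + A| = 9

|A + A| = 9


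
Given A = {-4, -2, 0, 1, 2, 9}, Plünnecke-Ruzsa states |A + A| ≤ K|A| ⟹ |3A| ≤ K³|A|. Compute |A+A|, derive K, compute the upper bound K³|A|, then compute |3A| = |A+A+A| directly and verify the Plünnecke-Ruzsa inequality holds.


|A| = 6.
Step 1: Compute A + A by enumerating all 36 pairs.
A + A = {-8, -6, -4, -3, -2, -1, 0, 1, 2, 3, 4, 5, 7, 9, 10, 11, 18}, so |A + A| = 17.
Step 2: Doubling constant K = |A + A|/|A| = 17/6 = 17/6 ≈ 2.8333.
Step 3: Plünnecke-Ruzsa gives |3A| ≤ K³·|A| = (2.8333)³ · 6 ≈ 136.4722.
Step 4: Compute 3A = A + A + A directly by enumerating all triples (a,b,c) ∈ A³; |3A| = 30.
Step 5: Check 30 ≤ 136.4722? Yes ✓.

K = 17/6, Plünnecke-Ruzsa bound K³|A| ≈ 136.4722, |3A| = 30, inequality holds.


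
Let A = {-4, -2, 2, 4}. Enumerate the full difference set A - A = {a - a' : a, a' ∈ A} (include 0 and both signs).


A - A = {a - a' : a, a' ∈ A}.
Compute a - a' for each ordered pair (a, a'):
a = -4: -4--4=0, -4--2=-2, -4-2=-6, -4-4=-8
a = -2: -2--4=2, -2--2=0, -2-2=-4, -2-4=-6
a = 2: 2--4=6, 2--2=4, 2-2=0, 2-4=-2
a = 4: 4--4=8, 4--2=6, 4-2=2, 4-4=0
Collecting distinct values (and noting 0 appears from a-a):
A - A = {-8, -6, -4, -2, 0, 2, 4, 6, 8}
|A - A| = 9

A - A = {-8, -6, -4, -2, 0, 2, 4, 6, 8}


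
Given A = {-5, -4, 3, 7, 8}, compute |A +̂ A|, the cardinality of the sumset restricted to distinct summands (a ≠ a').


Restricted sumset: A +̂ A = {a + a' : a ∈ A, a' ∈ A, a ≠ a'}.
Equivalently, take A + A and drop any sum 2a that is achievable ONLY as a + a for a ∈ A (i.e. sums representable only with equal summands).
Enumerate pairs (a, a') with a < a' (symmetric, so each unordered pair gives one sum; this covers all a ≠ a'):
  -5 + -4 = -9
  -5 + 3 = -2
  -5 + 7 = 2
  -5 + 8 = 3
  -4 + 3 = -1
  -4 + 7 = 3
  -4 + 8 = 4
  3 + 7 = 10
  3 + 8 = 11
  7 + 8 = 15
Collected distinct sums: {-9, -2, -1, 2, 3, 4, 10, 11, 15}
|A +̂ A| = 9
(Reference bound: |A +̂ A| ≥ 2|A| - 3 for |A| ≥ 2, with |A| = 5 giving ≥ 7.)

|A +̂ A| = 9


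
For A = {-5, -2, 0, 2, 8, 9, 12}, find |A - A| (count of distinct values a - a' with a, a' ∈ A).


A - A = {a - a' : a, a' ∈ A}; |A| = 7.
Bounds: 2|A|-1 ≤ |A - A| ≤ |A|² - |A| + 1, i.e. 13 ≤ |A - A| ≤ 43.
Note: 0 ∈ A - A always (from a - a). The set is symmetric: if d ∈ A - A then -d ∈ A - A.
Enumerate nonzero differences d = a - a' with a > a' (then include -d):
Positive differences: {1, 2, 3, 4, 5, 6, 7, 8, 9, 10, 11, 12, 13, 14, 17}
Full difference set: {0} ∪ (positive diffs) ∪ (negative diffs).
|A - A| = 1 + 2·15 = 31 (matches direct enumeration: 31).

|A - A| = 31


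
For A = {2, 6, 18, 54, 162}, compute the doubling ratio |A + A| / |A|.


|A| = 5.
Compute A + A by enumerating all 25 pairs.
A + A = {4, 8, 12, 20, 24, 36, 56, 60, 72, 108, 164, 168, 180, 216, 324}, so |A + A| = 15.
K = |A + A| / |A| = 15/5 = 3/1 ≈ 3.0000.
Reference: AP of size 5 gives K = 9/5 ≈ 1.8000; a fully generic set of size 5 gives K ≈ 3.0000.

|A| = 5, |A + A| = 15, K = 15/5 = 3/1.


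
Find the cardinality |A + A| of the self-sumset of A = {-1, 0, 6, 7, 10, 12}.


A + A = {a + a' : a, a' ∈ A}; |A| = 6.
General bounds: 2|A| - 1 ≤ |A + A| ≤ |A|(|A|+1)/2, i.e. 11 ≤ |A + A| ≤ 21.
Lower bound 2|A|-1 is attained iff A is an arithmetic progression.
Enumerate sums a + a' for a ≤ a' (symmetric, so this suffices):
a = -1: -1+-1=-2, -1+0=-1, -1+6=5, -1+7=6, -1+10=9, -1+12=11
a = 0: 0+0=0, 0+6=6, 0+7=7, 0+10=10, 0+12=12
a = 6: 6+6=12, 6+7=13, 6+10=16, 6+12=18
a = 7: 7+7=14, 7+10=17, 7+12=19
a = 10: 10+10=20, 10+12=22
a = 12: 12+12=24
Distinct sums: {-2, -1, 0, 5, 6, 7, 9, 10, 11, 12, 13, 14, 16, 17, 18, 19, 20, 22, 24}
|A + A| = 19

|A + A| = 19


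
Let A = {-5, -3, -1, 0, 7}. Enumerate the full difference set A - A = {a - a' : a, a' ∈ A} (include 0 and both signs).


A - A = {a - a' : a, a' ∈ A}.
Compute a - a' for each ordered pair (a, a'):
a = -5: -5--5=0, -5--3=-2, -5--1=-4, -5-0=-5, -5-7=-12
a = -3: -3--5=2, -3--3=0, -3--1=-2, -3-0=-3, -3-7=-10
a = -1: -1--5=4, -1--3=2, -1--1=0, -1-0=-1, -1-7=-8
a = 0: 0--5=5, 0--3=3, 0--1=1, 0-0=0, 0-7=-7
a = 7: 7--5=12, 7--3=10, 7--1=8, 7-0=7, 7-7=0
Collecting distinct values (and noting 0 appears from a-a):
A - A = {-12, -10, -8, -7, -5, -4, -3, -2, -1, 0, 1, 2, 3, 4, 5, 7, 8, 10, 12}
|A - A| = 19

A - A = {-12, -10, -8, -7, -5, -4, -3, -2, -1, 0, 1, 2, 3, 4, 5, 7, 8, 10, 12}


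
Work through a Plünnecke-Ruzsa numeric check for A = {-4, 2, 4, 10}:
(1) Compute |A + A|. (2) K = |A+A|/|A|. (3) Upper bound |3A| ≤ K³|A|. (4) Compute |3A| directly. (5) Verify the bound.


|A| = 4.
Step 1: Compute A + A by enumerating all 16 pairs.
A + A = {-8, -2, 0, 4, 6, 8, 12, 14, 20}, so |A + A| = 9.
Step 2: Doubling constant K = |A + A|/|A| = 9/4 = 9/4 ≈ 2.2500.
Step 3: Plünnecke-Ruzsa gives |3A| ≤ K³·|A| = (2.2500)³ · 4 ≈ 45.5625.
Step 4: Compute 3A = A + A + A directly by enumerating all triples (a,b,c) ∈ A³; |3A| = 16.
Step 5: Check 16 ≤ 45.5625? Yes ✓.

K = 9/4, Plünnecke-Ruzsa bound K³|A| ≈ 45.5625, |3A| = 16, inequality holds.


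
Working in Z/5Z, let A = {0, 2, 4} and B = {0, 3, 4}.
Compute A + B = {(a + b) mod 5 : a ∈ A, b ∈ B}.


Work in Z/5Z: reduce every sum a + b modulo 5.
Enumerate all 9 pairs:
a = 0: 0+0=0, 0+3=3, 0+4=4
a = 2: 2+0=2, 2+3=0, 2+4=1
a = 4: 4+0=4, 4+3=2, 4+4=3
Distinct residues collected: {0, 1, 2, 3, 4}
|A + B| = 5 (out of 5 total residues).

A + B = {0, 1, 2, 3, 4}


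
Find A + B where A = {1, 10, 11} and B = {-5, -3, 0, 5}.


A + B = {a + b : a ∈ A, b ∈ B}.
Enumerate all |A|·|B| = 3·4 = 12 pairs (a, b) and collect distinct sums.
a = 1: 1+-5=-4, 1+-3=-2, 1+0=1, 1+5=6
a = 10: 10+-5=5, 10+-3=7, 10+0=10, 10+5=15
a = 11: 11+-5=6, 11+-3=8, 11+0=11, 11+5=16
Collecting distinct sums: A + B = {-4, -2, 1, 5, 6, 7, 8, 10, 11, 15, 16}
|A + B| = 11

A + B = {-4, -2, 1, 5, 6, 7, 8, 10, 11, 15, 16}


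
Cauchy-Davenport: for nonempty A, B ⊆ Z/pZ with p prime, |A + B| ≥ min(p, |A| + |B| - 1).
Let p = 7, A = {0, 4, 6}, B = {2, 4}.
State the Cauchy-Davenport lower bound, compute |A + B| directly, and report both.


Cauchy-Davenport: |A + B| ≥ min(p, |A| + |B| - 1) for A, B nonempty in Z/pZ.
|A| = 3, |B| = 2, p = 7.
CD lower bound = min(7, 3 + 2 - 1) = min(7, 4) = 4.
Compute A + B mod 7 directly:
a = 0: 0+2=2, 0+4=4
a = 4: 4+2=6, 4+4=1
a = 6: 6+2=1, 6+4=3
A + B = {1, 2, 3, 4, 6}, so |A + B| = 5.
Verify: 5 ≥ 4? Yes ✓.

CD lower bound = 4, actual |A + B| = 5.


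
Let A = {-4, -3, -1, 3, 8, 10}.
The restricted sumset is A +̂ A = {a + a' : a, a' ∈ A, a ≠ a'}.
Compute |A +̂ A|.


Restricted sumset: A +̂ A = {a + a' : a ∈ A, a' ∈ A, a ≠ a'}.
Equivalently, take A + A and drop any sum 2a that is achievable ONLY as a + a for a ∈ A (i.e. sums representable only with equal summands).
Enumerate pairs (a, a') with a < a' (symmetric, so each unordered pair gives one sum; this covers all a ≠ a'):
  -4 + -3 = -7
  -4 + -1 = -5
  -4 + 3 = -1
  -4 + 8 = 4
  -4 + 10 = 6
  -3 + -1 = -4
  -3 + 3 = 0
  -3 + 8 = 5
  -3 + 10 = 7
  -1 + 3 = 2
  -1 + 8 = 7
  -1 + 10 = 9
  3 + 8 = 11
  3 + 10 = 13
  8 + 10 = 18
Collected distinct sums: {-7, -5, -4, -1, 0, 2, 4, 5, 6, 7, 9, 11, 13, 18}
|A +̂ A| = 14
(Reference bound: |A +̂ A| ≥ 2|A| - 3 for |A| ≥ 2, with |A| = 6 giving ≥ 9.)

|A +̂ A| = 14


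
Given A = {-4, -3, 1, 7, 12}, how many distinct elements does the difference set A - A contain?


A - A = {a - a' : a, a' ∈ A}; |A| = 5.
Bounds: 2|A|-1 ≤ |A - A| ≤ |A|² - |A| + 1, i.e. 9 ≤ |A - A| ≤ 21.
Note: 0 ∈ A - A always (from a - a). The set is symmetric: if d ∈ A - A then -d ∈ A - A.
Enumerate nonzero differences d = a - a' with a > a' (then include -d):
Positive differences: {1, 4, 5, 6, 10, 11, 15, 16}
Full difference set: {0} ∪ (positive diffs) ∪ (negative diffs).
|A - A| = 1 + 2·8 = 17 (matches direct enumeration: 17).

|A - A| = 17


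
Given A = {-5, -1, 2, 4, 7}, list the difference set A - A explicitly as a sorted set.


A - A = {a - a' : a, a' ∈ A}.
Compute a - a' for each ordered pair (a, a'):
a = -5: -5--5=0, -5--1=-4, -5-2=-7, -5-4=-9, -5-7=-12
a = -1: -1--5=4, -1--1=0, -1-2=-3, -1-4=-5, -1-7=-8
a = 2: 2--5=7, 2--1=3, 2-2=0, 2-4=-2, 2-7=-5
a = 4: 4--5=9, 4--1=5, 4-2=2, 4-4=0, 4-7=-3
a = 7: 7--5=12, 7--1=8, 7-2=5, 7-4=3, 7-7=0
Collecting distinct values (and noting 0 appears from a-a):
A - A = {-12, -9, -8, -7, -5, -4, -3, -2, 0, 2, 3, 4, 5, 7, 8, 9, 12}
|A - A| = 17

A - A = {-12, -9, -8, -7, -5, -4, -3, -2, 0, 2, 3, 4, 5, 7, 8, 9, 12}


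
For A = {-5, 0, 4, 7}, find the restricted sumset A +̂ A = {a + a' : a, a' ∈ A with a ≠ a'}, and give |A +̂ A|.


Restricted sumset: A +̂ A = {a + a' : a ∈ A, a' ∈ A, a ≠ a'}.
Equivalently, take A + A and drop any sum 2a that is achievable ONLY as a + a for a ∈ A (i.e. sums representable only with equal summands).
Enumerate pairs (a, a') with a < a' (symmetric, so each unordered pair gives one sum; this covers all a ≠ a'):
  -5 + 0 = -5
  -5 + 4 = -1
  -5 + 7 = 2
  0 + 4 = 4
  0 + 7 = 7
  4 + 7 = 11
Collected distinct sums: {-5, -1, 2, 4, 7, 11}
|A +̂ A| = 6
(Reference bound: |A +̂ A| ≥ 2|A| - 3 for |A| ≥ 2, with |A| = 4 giving ≥ 5.)

|A +̂ A| = 6


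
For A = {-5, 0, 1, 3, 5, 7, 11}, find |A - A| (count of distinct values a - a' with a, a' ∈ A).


A - A = {a - a' : a, a' ∈ A}; |A| = 7.
Bounds: 2|A|-1 ≤ |A - A| ≤ |A|² - |A| + 1, i.e. 13 ≤ |A - A| ≤ 43.
Note: 0 ∈ A - A always (from a - a). The set is symmetric: if d ∈ A - A then -d ∈ A - A.
Enumerate nonzero differences d = a - a' with a > a' (then include -d):
Positive differences: {1, 2, 3, 4, 5, 6, 7, 8, 10, 11, 12, 16}
Full difference set: {0} ∪ (positive diffs) ∪ (negative diffs).
|A - A| = 1 + 2·12 = 25 (matches direct enumeration: 25).

|A - A| = 25


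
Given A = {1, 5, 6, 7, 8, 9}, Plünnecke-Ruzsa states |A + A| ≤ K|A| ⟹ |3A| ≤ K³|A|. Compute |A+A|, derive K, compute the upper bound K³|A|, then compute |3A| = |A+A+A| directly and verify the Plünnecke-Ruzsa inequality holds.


|A| = 6.
Step 1: Compute A + A by enumerating all 36 pairs.
A + A = {2, 6, 7, 8, 9, 10, 11, 12, 13, 14, 15, 16, 17, 18}, so |A + A| = 14.
Step 2: Doubling constant K = |A + A|/|A| = 14/6 = 14/6 ≈ 2.3333.
Step 3: Plünnecke-Ruzsa gives |3A| ≤ K³·|A| = (2.3333)³ · 6 ≈ 76.2222.
Step 4: Compute 3A = A + A + A directly by enumerating all triples (a,b,c) ∈ A³; |3A| = 22.
Step 5: Check 22 ≤ 76.2222? Yes ✓.

K = 14/6, Plünnecke-Ruzsa bound K³|A| ≈ 76.2222, |3A| = 22, inequality holds.


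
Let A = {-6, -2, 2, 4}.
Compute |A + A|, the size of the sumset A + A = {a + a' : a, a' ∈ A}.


A + A = {a + a' : a, a' ∈ A}; |A| = 4.
General bounds: 2|A| - 1 ≤ |A + A| ≤ |A|(|A|+1)/2, i.e. 7 ≤ |A + A| ≤ 10.
Lower bound 2|A|-1 is attained iff A is an arithmetic progression.
Enumerate sums a + a' for a ≤ a' (symmetric, so this suffices):
a = -6: -6+-6=-12, -6+-2=-8, -6+2=-4, -6+4=-2
a = -2: -2+-2=-4, -2+2=0, -2+4=2
a = 2: 2+2=4, 2+4=6
a = 4: 4+4=8
Distinct sums: {-12, -8, -4, -2, 0, 2, 4, 6, 8}
|A + A| = 9

|A + A| = 9


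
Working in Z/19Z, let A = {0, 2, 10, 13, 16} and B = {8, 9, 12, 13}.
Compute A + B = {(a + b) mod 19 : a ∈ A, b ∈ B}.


Work in Z/19Z: reduce every sum a + b modulo 19.
Enumerate all 20 pairs:
a = 0: 0+8=8, 0+9=9, 0+12=12, 0+13=13
a = 2: 2+8=10, 2+9=11, 2+12=14, 2+13=15
a = 10: 10+8=18, 10+9=0, 10+12=3, 10+13=4
a = 13: 13+8=2, 13+9=3, 13+12=6, 13+13=7
a = 16: 16+8=5, 16+9=6, 16+12=9, 16+13=10
Distinct residues collected: {0, 2, 3, 4, 5, 6, 7, 8, 9, 10, 11, 12, 13, 14, 15, 18}
|A + B| = 16 (out of 19 total residues).

A + B = {0, 2, 3, 4, 5, 6, 7, 8, 9, 10, 11, 12, 13, 14, 15, 18}


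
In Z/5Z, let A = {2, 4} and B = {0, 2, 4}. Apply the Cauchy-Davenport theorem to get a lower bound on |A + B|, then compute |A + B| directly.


Cauchy-Davenport: |A + B| ≥ min(p, |A| + |B| - 1) for A, B nonempty in Z/pZ.
|A| = 2, |B| = 3, p = 5.
CD lower bound = min(5, 2 + 3 - 1) = min(5, 4) = 4.
Compute A + B mod 5 directly:
a = 2: 2+0=2, 2+2=4, 2+4=1
a = 4: 4+0=4, 4+2=1, 4+4=3
A + B = {1, 2, 3, 4}, so |A + B| = 4.
Verify: 4 ≥ 4? Yes ✓.

CD lower bound = 4, actual |A + B| = 4.


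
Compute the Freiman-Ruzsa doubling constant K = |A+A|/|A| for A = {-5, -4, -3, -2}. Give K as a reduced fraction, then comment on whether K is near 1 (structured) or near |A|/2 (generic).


|A| = 4.
Compute A + A by enumerating all 16 pairs.
A + A = {-10, -9, -8, -7, -6, -5, -4}, so |A + A| = 7.
K = |A + A| / |A| = 7/4 (already in lowest terms) ≈ 1.7500.
Reference: AP of size 4 gives K = 7/4 ≈ 1.7500; a fully generic set of size 4 gives K ≈ 2.5000.

|A| = 4, |A + A| = 7, K = 7/4.


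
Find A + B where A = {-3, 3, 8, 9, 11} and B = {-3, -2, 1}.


A + B = {a + b : a ∈ A, b ∈ B}.
Enumerate all |A|·|B| = 5·3 = 15 pairs (a, b) and collect distinct sums.
a = -3: -3+-3=-6, -3+-2=-5, -3+1=-2
a = 3: 3+-3=0, 3+-2=1, 3+1=4
a = 8: 8+-3=5, 8+-2=6, 8+1=9
a = 9: 9+-3=6, 9+-2=7, 9+1=10
a = 11: 11+-3=8, 11+-2=9, 11+1=12
Collecting distinct sums: A + B = {-6, -5, -2, 0, 1, 4, 5, 6, 7, 8, 9, 10, 12}
|A + B| = 13

A + B = {-6, -5, -2, 0, 1, 4, 5, 6, 7, 8, 9, 10, 12}


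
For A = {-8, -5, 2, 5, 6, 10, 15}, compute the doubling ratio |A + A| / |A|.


|A| = 7.
Compute A + A by enumerating all 49 pairs.
A + A = {-16, -13, -10, -6, -3, -2, 0, 1, 2, 4, 5, 7, 8, 10, 11, 12, 15, 16, 17, 20, 21, 25, 30}, so |A + A| = 23.
K = |A + A| / |A| = 23/7 (already in lowest terms) ≈ 3.2857.
Reference: AP of size 7 gives K = 13/7 ≈ 1.8571; a fully generic set of size 7 gives K ≈ 4.0000.

|A| = 7, |A + A| = 23, K = 23/7.


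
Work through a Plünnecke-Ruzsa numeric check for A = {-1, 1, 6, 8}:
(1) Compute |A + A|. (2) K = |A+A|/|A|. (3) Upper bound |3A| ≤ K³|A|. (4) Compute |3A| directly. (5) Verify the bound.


|A| = 4.
Step 1: Compute A + A by enumerating all 16 pairs.
A + A = {-2, 0, 2, 5, 7, 9, 12, 14, 16}, so |A + A| = 9.
Step 2: Doubling constant K = |A + A|/|A| = 9/4 = 9/4 ≈ 2.2500.
Step 3: Plünnecke-Ruzsa gives |3A| ≤ K³·|A| = (2.2500)³ · 4 ≈ 45.5625.
Step 4: Compute 3A = A + A + A directly by enumerating all triples (a,b,c) ∈ A³; |3A| = 16.
Step 5: Check 16 ≤ 45.5625? Yes ✓.

K = 9/4, Plünnecke-Ruzsa bound K³|A| ≈ 45.5625, |3A| = 16, inequality holds.


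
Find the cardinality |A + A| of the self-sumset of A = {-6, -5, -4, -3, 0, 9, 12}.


A + A = {a + a' : a, a' ∈ A}; |A| = 7.
General bounds: 2|A| - 1 ≤ |A + A| ≤ |A|(|A|+1)/2, i.e. 13 ≤ |A + A| ≤ 28.
Lower bound 2|A|-1 is attained iff A is an arithmetic progression.
Enumerate sums a + a' for a ≤ a' (symmetric, so this suffices):
a = -6: -6+-6=-12, -6+-5=-11, -6+-4=-10, -6+-3=-9, -6+0=-6, -6+9=3, -6+12=6
a = -5: -5+-5=-10, -5+-4=-9, -5+-3=-8, -5+0=-5, -5+9=4, -5+12=7
a = -4: -4+-4=-8, -4+-3=-7, -4+0=-4, -4+9=5, -4+12=8
a = -3: -3+-3=-6, -3+0=-3, -3+9=6, -3+12=9
a = 0: 0+0=0, 0+9=9, 0+12=12
a = 9: 9+9=18, 9+12=21
a = 12: 12+12=24
Distinct sums: {-12, -11, -10, -9, -8, -7, -6, -5, -4, -3, 0, 3, 4, 5, 6, 7, 8, 9, 12, 18, 21, 24}
|A + A| = 22

|A + A| = 22


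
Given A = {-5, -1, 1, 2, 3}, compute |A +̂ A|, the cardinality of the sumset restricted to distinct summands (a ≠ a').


Restricted sumset: A +̂ A = {a + a' : a ∈ A, a' ∈ A, a ≠ a'}.
Equivalently, take A + A and drop any sum 2a that is achievable ONLY as a + a for a ∈ A (i.e. sums representable only with equal summands).
Enumerate pairs (a, a') with a < a' (symmetric, so each unordered pair gives one sum; this covers all a ≠ a'):
  -5 + -1 = -6
  -5 + 1 = -4
  -5 + 2 = -3
  -5 + 3 = -2
  -1 + 1 = 0
  -1 + 2 = 1
  -1 + 3 = 2
  1 + 2 = 3
  1 + 3 = 4
  2 + 3 = 5
Collected distinct sums: {-6, -4, -3, -2, 0, 1, 2, 3, 4, 5}
|A +̂ A| = 10
(Reference bound: |A +̂ A| ≥ 2|A| - 3 for |A| ≥ 2, with |A| = 5 giving ≥ 7.)

|A +̂ A| = 10


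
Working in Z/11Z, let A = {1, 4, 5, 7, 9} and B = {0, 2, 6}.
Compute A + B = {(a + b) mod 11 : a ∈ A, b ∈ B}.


Work in Z/11Z: reduce every sum a + b modulo 11.
Enumerate all 15 pairs:
a = 1: 1+0=1, 1+2=3, 1+6=7
a = 4: 4+0=4, 4+2=6, 4+6=10
a = 5: 5+0=5, 5+2=7, 5+6=0
a = 7: 7+0=7, 7+2=9, 7+6=2
a = 9: 9+0=9, 9+2=0, 9+6=4
Distinct residues collected: {0, 1, 2, 3, 4, 5, 6, 7, 9, 10}
|A + B| = 10 (out of 11 total residues).

A + B = {0, 1, 2, 3, 4, 5, 6, 7, 9, 10}


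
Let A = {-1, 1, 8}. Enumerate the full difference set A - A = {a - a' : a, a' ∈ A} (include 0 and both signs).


A - A = {a - a' : a, a' ∈ A}.
Compute a - a' for each ordered pair (a, a'):
a = -1: -1--1=0, -1-1=-2, -1-8=-9
a = 1: 1--1=2, 1-1=0, 1-8=-7
a = 8: 8--1=9, 8-1=7, 8-8=0
Collecting distinct values (and noting 0 appears from a-a):
A - A = {-9, -7, -2, 0, 2, 7, 9}
|A - A| = 7

A - A = {-9, -7, -2, 0, 2, 7, 9}


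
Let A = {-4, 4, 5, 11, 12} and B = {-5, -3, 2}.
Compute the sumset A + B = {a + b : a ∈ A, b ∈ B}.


A + B = {a + b : a ∈ A, b ∈ B}.
Enumerate all |A|·|B| = 5·3 = 15 pairs (a, b) and collect distinct sums.
a = -4: -4+-5=-9, -4+-3=-7, -4+2=-2
a = 4: 4+-5=-1, 4+-3=1, 4+2=6
a = 5: 5+-5=0, 5+-3=2, 5+2=7
a = 11: 11+-5=6, 11+-3=8, 11+2=13
a = 12: 12+-5=7, 12+-3=9, 12+2=14
Collecting distinct sums: A + B = {-9, -7, -2, -1, 0, 1, 2, 6, 7, 8, 9, 13, 14}
|A + B| = 13

A + B = {-9, -7, -2, -1, 0, 1, 2, 6, 7, 8, 9, 13, 14}


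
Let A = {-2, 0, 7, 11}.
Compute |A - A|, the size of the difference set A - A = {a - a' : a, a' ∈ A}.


A - A = {a - a' : a, a' ∈ A}; |A| = 4.
Bounds: 2|A|-1 ≤ |A - A| ≤ |A|² - |A| + 1, i.e. 7 ≤ |A - A| ≤ 13.
Note: 0 ∈ A - A always (from a - a). The set is symmetric: if d ∈ A - A then -d ∈ A - A.
Enumerate nonzero differences d = a - a' with a > a' (then include -d):
Positive differences: {2, 4, 7, 9, 11, 13}
Full difference set: {0} ∪ (positive diffs) ∪ (negative diffs).
|A - A| = 1 + 2·6 = 13 (matches direct enumeration: 13).

|A - A| = 13


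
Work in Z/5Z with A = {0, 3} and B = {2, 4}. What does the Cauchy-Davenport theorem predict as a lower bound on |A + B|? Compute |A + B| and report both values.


Cauchy-Davenport: |A + B| ≥ min(p, |A| + |B| - 1) for A, B nonempty in Z/pZ.
|A| = 2, |B| = 2, p = 5.
CD lower bound = min(5, 2 + 2 - 1) = min(5, 3) = 3.
Compute A + B mod 5 directly:
a = 0: 0+2=2, 0+4=4
a = 3: 3+2=0, 3+4=2
A + B = {0, 2, 4}, so |A + B| = 3.
Verify: 3 ≥ 3? Yes ✓.

CD lower bound = 3, actual |A + B| = 3.


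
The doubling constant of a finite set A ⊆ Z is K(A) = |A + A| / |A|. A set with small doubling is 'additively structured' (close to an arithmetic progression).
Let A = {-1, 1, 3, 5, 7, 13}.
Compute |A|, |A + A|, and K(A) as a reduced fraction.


|A| = 6.
Compute A + A by enumerating all 36 pairs.
A + A = {-2, 0, 2, 4, 6, 8, 10, 12, 14, 16, 18, 20, 26}, so |A + A| = 13.
K = |A + A| / |A| = 13/6 (already in lowest terms) ≈ 2.1667.
Reference: AP of size 6 gives K = 11/6 ≈ 1.8333; a fully generic set of size 6 gives K ≈ 3.5000.

|A| = 6, |A + A| = 13, K = 13/6.
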